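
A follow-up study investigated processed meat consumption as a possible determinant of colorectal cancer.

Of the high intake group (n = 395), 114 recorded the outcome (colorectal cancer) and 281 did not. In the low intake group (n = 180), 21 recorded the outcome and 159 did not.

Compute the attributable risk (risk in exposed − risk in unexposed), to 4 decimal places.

From the description: a = 114, b = 281, c = 21, d = 159.
Risk in exposed = 114/395 = 0.288608; risk in unexposed = 21/180 = 0.116667.
Risk difference = 0.288608 − 0.116667 = 0.171941

0.1719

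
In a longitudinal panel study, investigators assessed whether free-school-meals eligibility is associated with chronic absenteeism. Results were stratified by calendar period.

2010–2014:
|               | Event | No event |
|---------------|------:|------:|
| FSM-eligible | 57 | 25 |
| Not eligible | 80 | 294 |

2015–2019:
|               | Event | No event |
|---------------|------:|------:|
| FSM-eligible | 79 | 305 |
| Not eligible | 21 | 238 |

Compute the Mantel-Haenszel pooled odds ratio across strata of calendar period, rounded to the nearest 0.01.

4.60

OR_MH = Σ(aᵢdᵢ/nᵢ) / Σ(bᵢcᵢ/nᵢ), where nᵢ is the stratum total.
Stratum 1 (2010–2014): n = 456; a·d/n = 57·294/456 = 36.7500; b·c/n = 25·80/456 = 4.3860
Stratum 2 (2015–2019): n = 643; a·d/n = 79·238/643 = 29.2411; b·c/n = 305·21/643 = 9.9611
OR_MH = (36.7500 + 29.2411) / (4.3860 + 9.9611) = 65.9911 / 14.3471 = 4.59961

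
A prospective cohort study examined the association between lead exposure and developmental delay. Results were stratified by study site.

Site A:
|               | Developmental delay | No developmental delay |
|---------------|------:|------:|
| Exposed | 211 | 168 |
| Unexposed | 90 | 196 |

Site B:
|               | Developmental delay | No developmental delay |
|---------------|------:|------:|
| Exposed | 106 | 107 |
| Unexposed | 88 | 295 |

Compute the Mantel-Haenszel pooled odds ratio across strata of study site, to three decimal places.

OR_MH = Σ(aᵢdᵢ/nᵢ) / Σ(bᵢcᵢ/nᵢ), where nᵢ is the stratum total.
Stratum 1 (Site A): n = 665; a·d/n = 211·196/665 = 62.1895; b·c/n = 168·90/665 = 22.7368
Stratum 2 (Site B): n = 596; a·d/n = 106·295/596 = 52.4664; b·c/n = 107·88/596 = 15.7987
OR_MH = (62.1895 + 52.4664) / (22.7368 + 15.7987) = 114.6559 / 38.5355 = 2.97533

2.975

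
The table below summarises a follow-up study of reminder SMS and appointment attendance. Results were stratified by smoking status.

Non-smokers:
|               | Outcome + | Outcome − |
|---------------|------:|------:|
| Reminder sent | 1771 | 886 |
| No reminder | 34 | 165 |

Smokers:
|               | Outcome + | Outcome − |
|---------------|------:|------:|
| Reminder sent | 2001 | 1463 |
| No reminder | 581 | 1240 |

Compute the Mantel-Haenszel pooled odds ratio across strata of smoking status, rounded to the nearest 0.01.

3.34

OR_MH = Σ(aᵢdᵢ/nᵢ) / Σ(bᵢcᵢ/nᵢ), where nᵢ is the stratum total.
Stratum 1 (Non-smokers): n = 2856; a·d/n = 1771·165/2856 = 102.3162; b·c/n = 886·34/2856 = 10.5476
Stratum 2 (Smokers): n = 5285; a·d/n = 2001·1240/5285 = 469.4872; b·c/n = 1463·581/5285 = 160.8331
OR_MH = (102.3162 + 469.4872) / (10.5476 + 160.8331) = 571.8034 / 171.3807 = 3.33645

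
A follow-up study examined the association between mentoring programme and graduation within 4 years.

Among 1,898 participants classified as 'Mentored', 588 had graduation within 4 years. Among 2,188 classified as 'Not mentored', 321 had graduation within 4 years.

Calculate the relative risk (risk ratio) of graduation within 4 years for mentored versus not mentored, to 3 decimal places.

From the description: a = 588, b = 1310, c = 321, d = 1867.
Risk in exposed = 588/1898 = 0.30980; risk in unexposed = 321/2188 = 0.14671.
RR = 0.30980 / 0.14671 = 2.11166
The risk among the exposed is 2.11 times that among the unexposed.

2.112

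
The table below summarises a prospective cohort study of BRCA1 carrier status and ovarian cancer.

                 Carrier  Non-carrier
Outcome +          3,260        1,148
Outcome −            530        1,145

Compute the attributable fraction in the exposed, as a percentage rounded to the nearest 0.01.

Reading the table with exposure as columns: a = 3260 (Carrier, case), b = 530 (Carrier, non-case), c = 1148 (Non-carrier, case), d = 1145.
Risk in exposed = 3260/3790 = 0.86016; risk in unexposed = 1148/2293 = 0.50065.
RR = 0.86016/0.50065 = 1.71807
AR% = (RR − 1)/RR × 100 = (1.71807 − 1)/1.71807 × 100 = 41.7951%

41.80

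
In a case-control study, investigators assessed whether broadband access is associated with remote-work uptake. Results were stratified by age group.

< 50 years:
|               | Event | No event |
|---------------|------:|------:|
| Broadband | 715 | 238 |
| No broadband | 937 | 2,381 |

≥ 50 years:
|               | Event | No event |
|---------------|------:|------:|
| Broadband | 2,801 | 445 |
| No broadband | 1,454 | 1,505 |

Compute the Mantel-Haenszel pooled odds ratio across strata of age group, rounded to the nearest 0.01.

OR_MH = Σ(aᵢdᵢ/nᵢ) / Σ(bᵢcᵢ/nᵢ), where nᵢ is the stratum total.
Stratum 1 (< 50 years): n = 4271; a·d/n = 715·2381/4271 = 398.5987; b·c/n = 238·937/4271 = 52.2140
Stratum 2 (≥ 50 years): n = 6205; a·d/n = 2801·1505/6205 = 679.3723; b·c/n = 445·1454/6205 = 104.2756
OR_MH = (398.5987 + 679.3723) / (52.2140 + 104.2756) = 1077.9710 / 156.4896 = 6.88845

6.89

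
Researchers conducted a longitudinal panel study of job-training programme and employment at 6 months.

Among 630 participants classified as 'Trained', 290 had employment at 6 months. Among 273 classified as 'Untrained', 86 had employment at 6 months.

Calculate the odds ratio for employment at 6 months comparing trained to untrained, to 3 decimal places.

1.855

From the description: a = 290, b = 340, c = 86, d = 187.
OR = (a·d)/(b·c) = (290 × 187) / (340 × 86) = 54230 / 29240 = 1.85465
The odds of employment at 6 months are about 1.85 times as high in the trained group.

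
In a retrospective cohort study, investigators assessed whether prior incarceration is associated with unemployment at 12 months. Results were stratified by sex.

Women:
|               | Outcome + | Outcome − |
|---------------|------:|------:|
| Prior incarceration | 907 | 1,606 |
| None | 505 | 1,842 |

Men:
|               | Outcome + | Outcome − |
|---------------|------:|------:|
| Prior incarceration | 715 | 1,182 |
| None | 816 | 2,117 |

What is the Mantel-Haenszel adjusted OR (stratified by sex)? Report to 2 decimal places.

OR_MH = Σ(aᵢdᵢ/nᵢ) / Σ(bᵢcᵢ/nᵢ), where nᵢ is the stratum total.
Stratum 1 (Women): n = 4860; a·d/n = 907·1842/4860 = 343.7642; b·c/n = 1606·505/4860 = 166.8786
Stratum 2 (Men): n = 4830; a·d/n = 715·2117/4830 = 313.3861; b·c/n = 1182·816/4830 = 199.6919
OR_MH = (343.7642 + 313.3861) / (166.8786 + 199.6919) = 657.1503 / 366.5705 = 1.79270

1.79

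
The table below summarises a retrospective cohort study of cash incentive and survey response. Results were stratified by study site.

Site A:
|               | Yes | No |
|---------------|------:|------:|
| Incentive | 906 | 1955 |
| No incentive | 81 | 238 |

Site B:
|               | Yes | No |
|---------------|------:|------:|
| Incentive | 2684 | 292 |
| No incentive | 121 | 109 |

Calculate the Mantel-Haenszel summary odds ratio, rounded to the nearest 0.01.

2.62

OR_MH = Σ(aᵢdᵢ/nᵢ) / Σ(bᵢcᵢ/nᵢ), where nᵢ is the stratum total.
Stratum 1 (Site A): n = 3180; a·d/n = 906·238/3180 = 67.8075; b·c/n = 1955·81/3180 = 49.7972
Stratum 2 (Site B): n = 3206; a·d/n = 2684·109/3206 = 91.2527; b·c/n = 292·121/3206 = 11.0206
OR_MH = (67.8075 + 91.2527) / (49.7972 + 11.0206) = 159.0602 / 60.8178 = 2.61536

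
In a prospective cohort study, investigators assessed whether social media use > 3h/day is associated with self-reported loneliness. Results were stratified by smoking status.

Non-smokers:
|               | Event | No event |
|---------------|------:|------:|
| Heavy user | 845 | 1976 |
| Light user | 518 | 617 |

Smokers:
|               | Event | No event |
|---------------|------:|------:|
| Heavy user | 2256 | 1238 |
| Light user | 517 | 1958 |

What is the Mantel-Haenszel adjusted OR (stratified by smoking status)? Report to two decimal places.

2.38

OR_MH = Σ(aᵢdᵢ/nᵢ) / Σ(bᵢcᵢ/nᵢ), where nᵢ is the stratum total.
Stratum 1 (Non-smokers): n = 3956; a·d/n = 845·617/3956 = 131.7910; b·c/n = 1976·518/3956 = 258.7381
Stratum 2 (Smokers): n = 5969; a·d/n = 2256·1958/5969 = 740.0315; b·c/n = 1238·517/5969 = 107.2283
OR_MH = (131.7910 + 740.0315) / (258.7381 + 107.2283) = 871.8224 / 365.9665 = 2.38225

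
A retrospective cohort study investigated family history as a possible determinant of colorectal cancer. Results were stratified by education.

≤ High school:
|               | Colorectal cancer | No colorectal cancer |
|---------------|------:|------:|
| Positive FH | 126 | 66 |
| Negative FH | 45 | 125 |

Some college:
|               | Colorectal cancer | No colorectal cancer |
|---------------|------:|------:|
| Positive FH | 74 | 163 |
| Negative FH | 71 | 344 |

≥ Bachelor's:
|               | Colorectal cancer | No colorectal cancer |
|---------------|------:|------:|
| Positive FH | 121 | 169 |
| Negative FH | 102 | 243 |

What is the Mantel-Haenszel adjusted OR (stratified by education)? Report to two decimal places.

OR_MH = Σ(aᵢdᵢ/nᵢ) / Σ(bᵢcᵢ/nᵢ), where nᵢ is the stratum total.
Stratum 1 (≤ High school): n = 362; a·d/n = 126·125/362 = 43.5083; b·c/n = 66·45/362 = 8.2044
Stratum 2 (Some college): n = 652; a·d/n = 74·344/652 = 39.0429; b·c/n = 163·71/652 = 17.7500
Stratum 3 (≥ Bachelor's): n = 635; a·d/n = 121·243/635 = 46.3039; b·c/n = 169·102/635 = 27.1465
OR_MH = (43.5083 + 39.0429 + 46.3039) / (8.2044 + 17.7500 + 27.1465) = 128.8552 / 53.1009 = 2.42661

2.43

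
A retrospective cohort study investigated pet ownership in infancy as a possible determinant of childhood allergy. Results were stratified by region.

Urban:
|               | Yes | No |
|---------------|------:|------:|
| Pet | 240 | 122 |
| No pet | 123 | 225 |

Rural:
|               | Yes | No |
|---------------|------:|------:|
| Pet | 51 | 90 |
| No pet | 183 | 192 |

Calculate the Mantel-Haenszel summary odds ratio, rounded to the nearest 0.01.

OR_MH = Σ(aᵢdᵢ/nᵢ) / Σ(bᵢcᵢ/nᵢ), where nᵢ is the stratum total.
Stratum 1 (Urban): n = 710; a·d/n = 240·225/710 = 76.0563; b·c/n = 122·123/710 = 21.1352
Stratum 2 (Rural): n = 516; a·d/n = 51·192/516 = 18.9767; b·c/n = 90·183/516 = 31.9186
OR_MH = (76.0563 + 18.9767) / (21.1352 + 31.9186) = 95.0331 / 53.0538 = 1.79126

1.79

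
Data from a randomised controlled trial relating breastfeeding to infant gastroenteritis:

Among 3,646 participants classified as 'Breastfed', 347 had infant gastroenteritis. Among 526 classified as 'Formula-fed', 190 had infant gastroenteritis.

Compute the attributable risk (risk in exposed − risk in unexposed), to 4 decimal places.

-0.2660

From the description: a = 347, b = 3299, c = 190, d = 336.
Risk in exposed = 347/3646 = 0.095173; risk in unexposed = 190/526 = 0.361217.
Risk difference = 0.095173 − 0.361217 = -0.266044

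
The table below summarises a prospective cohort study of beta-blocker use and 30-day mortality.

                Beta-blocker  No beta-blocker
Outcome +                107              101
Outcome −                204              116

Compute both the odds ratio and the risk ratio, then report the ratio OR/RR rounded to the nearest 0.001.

Reading the table with exposure as columns: a = 107 (Beta-blocker, case), b = 204 (Beta-blocker, non-case), c = 101 (No beta-blocker, case), d = 116.
OR = (107·116)/(204·101) = 12412/20604 = 0.60241
Risk in exposed = 107/311 = 0.34405; risk in unexposed = 101/217 = 0.46544; RR = 0.73920
OR/RR = 0.60241 / 0.73920 = 0.81495
The outcome is not rare, so the OR lies further from 1 than the RR.

0.815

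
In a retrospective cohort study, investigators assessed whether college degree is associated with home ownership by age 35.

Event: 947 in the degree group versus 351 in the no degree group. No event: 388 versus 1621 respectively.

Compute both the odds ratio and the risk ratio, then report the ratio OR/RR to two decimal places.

2.83

From the description: a = 947, b = 388, c = 351, d = 1621.
OR = (947·1621)/(388·351) = 1535087/136188 = 11.27182
Risk in exposed = 947/1335 = 0.70936; risk in unexposed = 351/1972 = 0.17799; RR = 3.98537
OR/RR = 11.27182 / 3.98537 = 2.82830
The outcome is not rare, so the OR lies further from 1 than the RR.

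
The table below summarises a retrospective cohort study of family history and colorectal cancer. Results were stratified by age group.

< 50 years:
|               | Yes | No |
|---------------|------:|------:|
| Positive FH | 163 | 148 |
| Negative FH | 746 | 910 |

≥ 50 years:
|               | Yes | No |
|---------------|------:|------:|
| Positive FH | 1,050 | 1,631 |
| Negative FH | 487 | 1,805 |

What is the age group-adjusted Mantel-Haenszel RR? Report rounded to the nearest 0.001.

1.633

RR_MH = Σ(aᵢ·n₀ᵢ/nᵢ) / Σ(cᵢ·n₁ᵢ/nᵢ), with n₁ᵢ = aᵢ+bᵢ (exposed), n₀ᵢ = cᵢ+dᵢ (unexposed), nᵢ = n₁ᵢ+n₀ᵢ.
Stratum 1 (< 50 years): n₁ = 311, n₀ = 1656, n = 1967; a·n₀/n = 163·1656/1967 = 137.2283; c·n₁/n = 746·311/1967 = 117.9492
Stratum 2 (≥ 50 years): n₁ = 2681, n₀ = 2292, n = 4973; a·n₀/n = 1050·2292/4973 = 483.9332; c·n₁/n = 487·2681/4973 = 262.5472
RR_MH = (137.2283 + 483.9332) / (117.9492 + 262.5472) = 621.1615 / 380.4963 = 1.63250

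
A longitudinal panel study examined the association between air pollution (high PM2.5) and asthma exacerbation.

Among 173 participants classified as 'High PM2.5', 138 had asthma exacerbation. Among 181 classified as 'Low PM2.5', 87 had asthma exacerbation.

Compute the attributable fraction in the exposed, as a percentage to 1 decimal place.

From the description: a = 138, b = 35, c = 87, d = 94.
Risk in exposed = 138/173 = 0.79769; risk in unexposed = 87/181 = 0.48066.
RR = 0.79769/0.48066 = 1.65956
AR% = (RR − 1)/RR × 100 = (1.65956 − 1)/1.65956 × 100 = 39.7430%

39.7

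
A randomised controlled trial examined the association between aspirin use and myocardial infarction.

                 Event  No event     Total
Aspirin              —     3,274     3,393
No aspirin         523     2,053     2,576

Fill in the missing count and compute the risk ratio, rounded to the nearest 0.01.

The missing cell is in the exposed row: 3393 − 3274 = 119.
So a = 119, b = 3274, c = 523, d = 2053.
RR = [a/(a+b)] / [c/(c+d)] = (119/3393) / (523/2576) = 0.03507/0.20303 = 0.17275

0.17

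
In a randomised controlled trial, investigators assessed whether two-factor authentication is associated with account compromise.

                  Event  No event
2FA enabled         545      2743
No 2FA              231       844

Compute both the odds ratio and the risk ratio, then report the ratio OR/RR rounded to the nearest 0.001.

0.941

Cells: a = 545, b = 2743, c = 231, d = 844.
OR = (545·844)/(2743·231) = 459980/633633 = 0.72594
Risk in exposed = 545/3288 = 0.16575; risk in unexposed = 231/1075 = 0.21488; RR = 0.77137
OR/RR = 0.72594 / 0.77137 = 0.94111
The outcome is not rare, so the OR lies further from 1 than the RR.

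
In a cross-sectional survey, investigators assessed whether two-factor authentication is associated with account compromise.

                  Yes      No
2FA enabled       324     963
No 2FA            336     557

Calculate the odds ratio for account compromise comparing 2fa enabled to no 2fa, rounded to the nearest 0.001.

Cells: a = 324, b = 963, c = 336, d = 557.
OR = (a·d)/(b·c) = (324 × 557) / (963 × 336) = 180468 / 323568 = 0.55774
Exposure is associated with lower odds of account compromise (OR = 0.56 < 1).

0.558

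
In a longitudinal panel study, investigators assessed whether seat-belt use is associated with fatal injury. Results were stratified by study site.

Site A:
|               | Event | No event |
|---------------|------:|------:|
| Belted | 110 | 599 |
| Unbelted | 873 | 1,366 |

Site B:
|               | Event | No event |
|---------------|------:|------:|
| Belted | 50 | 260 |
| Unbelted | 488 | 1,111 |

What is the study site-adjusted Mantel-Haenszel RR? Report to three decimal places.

0.434

RR_MH = Σ(aᵢ·n₀ᵢ/nᵢ) / Σ(cᵢ·n₁ᵢ/nᵢ), with n₁ᵢ = aᵢ+bᵢ (exposed), n₀ᵢ = cᵢ+dᵢ (unexposed), nᵢ = n₁ᵢ+n₀ᵢ.
Stratum 1 (Site A): n₁ = 709, n₀ = 2239, n = 2948; a·n₀/n = 110·2239/2948 = 83.5448; c·n₁/n = 873·709/2948 = 209.9583
Stratum 2 (Site B): n₁ = 310, n₀ = 1599, n = 1909; a·n₀/n = 50·1599/1909 = 41.8806; c·n₁/n = 488·310/1909 = 79.2457
RR_MH = (83.5448 + 41.8806) / (209.9583 + 79.2457) = 125.4253 / 289.2040 = 0.43369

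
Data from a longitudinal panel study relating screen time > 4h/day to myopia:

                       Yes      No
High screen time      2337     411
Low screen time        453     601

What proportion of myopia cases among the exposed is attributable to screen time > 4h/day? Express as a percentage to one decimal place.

Cells: a = 2337, b = 411, c = 453, d = 601.
Risk in exposed = 2337/2748 = 0.85044; risk in unexposed = 453/1054 = 0.42979.
RR = 0.85044/0.42979 = 1.97872
AR% = (RR − 1)/RR × 100 = (1.97872 − 1)/1.97872 × 100 = 49.4623%

49.5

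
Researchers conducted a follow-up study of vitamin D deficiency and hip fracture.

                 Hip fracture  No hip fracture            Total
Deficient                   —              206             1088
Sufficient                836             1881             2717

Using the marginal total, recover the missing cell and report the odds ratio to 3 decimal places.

The missing cell is in the exposed row: 1088 − 206 = 882.
So a = 882, b = 206, c = 836, d = 1881.
OR = (a·d)/(b·c) = (882 × 1881) / (206 × 836) = 1659042 / 172216 = 9.63350

9.633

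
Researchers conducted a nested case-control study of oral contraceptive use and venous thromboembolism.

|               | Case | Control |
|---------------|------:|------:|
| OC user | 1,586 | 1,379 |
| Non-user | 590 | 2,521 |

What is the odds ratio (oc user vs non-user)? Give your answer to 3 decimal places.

Cells: a = 1586, b = 1379, c = 590, d = 2521.
OR = (a·d)/(b·c) = (1586 × 2521) / (1379 × 590) = 3998306 / 813610 = 4.91428
The odds of venous thromboembolism are about 4.91 times as high in the oc user group.

4.914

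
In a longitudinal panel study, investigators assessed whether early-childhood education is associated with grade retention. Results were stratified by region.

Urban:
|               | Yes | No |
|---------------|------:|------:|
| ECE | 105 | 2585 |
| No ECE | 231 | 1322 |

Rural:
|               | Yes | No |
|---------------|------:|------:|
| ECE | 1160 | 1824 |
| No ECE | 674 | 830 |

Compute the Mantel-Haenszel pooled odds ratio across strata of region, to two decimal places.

0.60

OR_MH = Σ(aᵢdᵢ/nᵢ) / Σ(bᵢcᵢ/nᵢ), where nᵢ is the stratum total.
Stratum 1 (Urban): n = 4243; a·d/n = 105·1322/4243 = 32.7151; b·c/n = 2585·231/4243 = 140.7342
Stratum 2 (Rural): n = 4488; a·d/n = 1160·830/4488 = 214.5276; b·c/n = 1824·674/4488 = 273.9251
OR_MH = (32.7151 + 214.5276) / (140.7342 + 273.9251) = 247.2427 / 414.6593 = 0.59626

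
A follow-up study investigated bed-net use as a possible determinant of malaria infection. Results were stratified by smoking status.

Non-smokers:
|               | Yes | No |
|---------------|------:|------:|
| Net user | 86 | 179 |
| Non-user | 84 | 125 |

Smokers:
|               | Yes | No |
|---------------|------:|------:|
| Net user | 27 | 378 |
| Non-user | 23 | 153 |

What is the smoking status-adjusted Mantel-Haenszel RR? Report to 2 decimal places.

RR_MH = Σ(aᵢ·n₀ᵢ/nᵢ) / Σ(cᵢ·n₁ᵢ/nᵢ), with n₁ᵢ = aᵢ+bᵢ (exposed), n₀ᵢ = cᵢ+dᵢ (unexposed), nᵢ = n₁ᵢ+n₀ᵢ.
Stratum 1 (Non-smokers): n₁ = 265, n₀ = 209, n = 474; a·n₀/n = 86·209/474 = 37.9198; c·n₁/n = 84·265/474 = 46.9620
Stratum 2 (Smokers): n₁ = 405, n₀ = 176, n = 581; a·n₀/n = 27·176/581 = 8.1790; c·n₁/n = 23·405/581 = 16.0327
RR_MH = (37.9198 + 8.1790) / (46.9620 + 16.0327) = 46.0988 / 62.9947 = 0.73179

0.73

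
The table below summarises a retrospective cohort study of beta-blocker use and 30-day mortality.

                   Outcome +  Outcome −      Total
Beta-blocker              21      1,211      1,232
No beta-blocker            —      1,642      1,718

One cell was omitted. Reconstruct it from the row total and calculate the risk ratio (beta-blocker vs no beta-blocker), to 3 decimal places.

The missing cell is in the unexposed row: 1718 − 1642 = 76.
So a = 21, b = 1211, c = 76, d = 1642.
RR = [a/(a+b)] / [c/(c+d)] = (21/1232) / (76/1718) = 0.01705/0.04424 = 0.38532

0.385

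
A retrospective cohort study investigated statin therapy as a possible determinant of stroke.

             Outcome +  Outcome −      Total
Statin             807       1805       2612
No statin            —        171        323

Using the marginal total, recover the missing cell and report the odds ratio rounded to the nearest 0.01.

The missing cell is in the unexposed row: 323 − 171 = 152.
So a = 807, b = 1805, c = 152, d = 171.
OR = (a·d)/(b·c) = (807 × 171) / (1805 × 152) = 137997 / 274360 = 0.50298

0.50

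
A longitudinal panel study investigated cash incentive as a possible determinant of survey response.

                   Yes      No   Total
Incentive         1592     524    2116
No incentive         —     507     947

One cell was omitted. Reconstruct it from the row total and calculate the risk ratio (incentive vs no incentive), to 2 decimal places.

The missing cell is in the unexposed row: 947 − 507 = 440.
So a = 1592, b = 524, c = 440, d = 507.
RR = [a/(a+b)] / [c/(c+d)] = (1592/2116) / (440/947) = 0.75236/0.46463 = 1.61929

1.62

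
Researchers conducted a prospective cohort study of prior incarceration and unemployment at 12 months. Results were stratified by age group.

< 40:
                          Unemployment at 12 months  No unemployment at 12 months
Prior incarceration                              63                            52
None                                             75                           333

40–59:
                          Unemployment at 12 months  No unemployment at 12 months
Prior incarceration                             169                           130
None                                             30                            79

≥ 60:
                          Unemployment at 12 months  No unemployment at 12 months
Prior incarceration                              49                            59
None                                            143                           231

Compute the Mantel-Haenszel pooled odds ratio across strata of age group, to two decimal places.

OR_MH = Σ(aᵢdᵢ/nᵢ) / Σ(bᵢcᵢ/nᵢ), where nᵢ is the stratum total.
Stratum 1 (< 40): n = 523; a·d/n = 63·333/523 = 40.1128; b·c/n = 52·75/523 = 7.4570
Stratum 2 (40–59): n = 408; a·d/n = 169·79/408 = 32.7230; b·c/n = 130·30/408 = 9.5588
Stratum 3 (≥ 60): n = 482; a·d/n = 49·231/482 = 23.4834; b·c/n = 59·143/482 = 17.5041
OR_MH = (40.1128 + 32.7230 + 23.4834) / (7.4570 + 9.5588 + 17.5041) = 96.3193 / 34.5200 = 2.79025

2.79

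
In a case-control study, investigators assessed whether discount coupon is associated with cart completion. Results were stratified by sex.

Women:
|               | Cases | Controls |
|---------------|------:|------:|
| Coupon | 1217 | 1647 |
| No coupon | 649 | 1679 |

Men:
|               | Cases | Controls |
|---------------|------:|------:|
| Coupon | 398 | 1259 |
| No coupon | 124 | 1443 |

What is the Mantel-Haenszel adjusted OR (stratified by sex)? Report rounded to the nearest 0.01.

2.25

OR_MH = Σ(aᵢdᵢ/nᵢ) / Σ(bᵢcᵢ/nᵢ), where nᵢ is the stratum total.
Stratum 1 (Women): n = 5192; a·d/n = 1217·1679/5192 = 393.5560; b·c/n = 1647·649/5192 = 205.8750
Stratum 2 (Men): n = 3224; a·d/n = 398·1443/3224 = 178.1371; b·c/n = 1259·124/3224 = 48.4231
OR_MH = (393.5560 + 178.1371) / (205.8750 + 48.4231) = 571.6931 / 254.2981 = 2.24812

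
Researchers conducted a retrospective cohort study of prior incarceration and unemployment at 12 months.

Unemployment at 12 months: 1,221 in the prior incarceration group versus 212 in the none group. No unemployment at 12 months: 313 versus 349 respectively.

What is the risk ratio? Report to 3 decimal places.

From the description: a = 1221, b = 313, c = 212, d = 349.
Risk in exposed = 1221/1534 = 0.79596; risk in unexposed = 212/561 = 0.37790.
RR = 0.79596 / 0.37790 = 2.10629
The risk among the exposed is 2.11 times that among the unexposed.

2.106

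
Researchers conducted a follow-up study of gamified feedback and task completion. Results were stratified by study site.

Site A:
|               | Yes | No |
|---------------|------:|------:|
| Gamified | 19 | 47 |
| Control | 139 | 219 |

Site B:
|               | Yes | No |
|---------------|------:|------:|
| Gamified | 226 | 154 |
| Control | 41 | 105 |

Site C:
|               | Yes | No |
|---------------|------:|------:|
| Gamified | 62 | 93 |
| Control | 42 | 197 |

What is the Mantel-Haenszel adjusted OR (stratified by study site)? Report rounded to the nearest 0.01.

OR_MH = Σ(aᵢdᵢ/nᵢ) / Σ(bᵢcᵢ/nᵢ), where nᵢ is the stratum total.
Stratum 1 (Site A): n = 424; a·d/n = 19·219/424 = 9.8137; b·c/n = 47·139/424 = 15.4080
Stratum 2 (Site B): n = 526; a·d/n = 226·105/526 = 45.1141; b·c/n = 154·41/526 = 12.0038
Stratum 3 (Site C): n = 394; a·d/n = 62·197/394 = 31.0000; b·c/n = 93·42/394 = 9.9137
OR_MH = (9.8137 + 45.1141 + 31.0000) / (15.4080 + 12.0038 + 9.9137) = 85.9277 / 37.3255 = 2.30212

2.30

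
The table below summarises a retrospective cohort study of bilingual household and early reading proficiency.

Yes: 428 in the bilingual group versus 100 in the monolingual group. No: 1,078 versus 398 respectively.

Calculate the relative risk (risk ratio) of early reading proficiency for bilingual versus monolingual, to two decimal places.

1.42

From the description: a = 428, b = 1078, c = 100, d = 398.
Risk in exposed = 428/1506 = 0.28420; risk in unexposed = 100/498 = 0.20080.
RR = 0.28420 / 0.20080 = 1.41530
The risk among the exposed is 1.42 times that among the unexposed.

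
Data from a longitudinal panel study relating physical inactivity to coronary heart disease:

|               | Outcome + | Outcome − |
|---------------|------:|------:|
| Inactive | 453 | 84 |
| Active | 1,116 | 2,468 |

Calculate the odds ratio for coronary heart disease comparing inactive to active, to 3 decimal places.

11.926

Cells: a = 453, b = 84, c = 1116, d = 2468.
OR = (a·d)/(b·c) = (453 × 2468) / (84 × 1116) = 1118004 / 93744 = 11.92614
The odds of coronary heart disease are about 11.93 times as high in the inactive group.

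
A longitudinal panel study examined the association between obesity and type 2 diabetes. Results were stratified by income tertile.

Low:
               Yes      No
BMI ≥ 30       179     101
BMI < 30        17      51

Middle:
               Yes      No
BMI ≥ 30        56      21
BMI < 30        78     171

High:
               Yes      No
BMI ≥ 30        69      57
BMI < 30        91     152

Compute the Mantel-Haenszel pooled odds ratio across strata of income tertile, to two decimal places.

3.50

OR_MH = Σ(aᵢdᵢ/nᵢ) / Σ(bᵢcᵢ/nᵢ), where nᵢ is the stratum total.
Stratum 1 (Low): n = 348; a·d/n = 179·51/348 = 26.2328; b·c/n = 101·17/348 = 4.9339
Stratum 2 (Middle): n = 326; a·d/n = 56·171/326 = 29.3742; b·c/n = 21·78/326 = 5.0245
Stratum 3 (High): n = 369; a·d/n = 69·152/369 = 28.4228; b·c/n = 57·91/369 = 14.0569
OR_MH = (26.2328 + 29.3742 + 28.4228) / (4.9339 + 5.0245 + 14.0569) = 84.0298 / 24.0154 = 3.49900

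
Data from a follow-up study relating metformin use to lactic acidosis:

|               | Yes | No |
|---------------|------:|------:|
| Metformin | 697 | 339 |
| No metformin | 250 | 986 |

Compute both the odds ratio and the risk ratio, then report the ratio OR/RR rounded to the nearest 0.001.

Cells: a = 697, b = 339, c = 250, d = 986.
OR = (697·986)/(339·250) = 687242/84750 = 8.10905
Risk in exposed = 697/1036 = 0.67278; risk in unexposed = 250/1236 = 0.20227; RR = 3.32622
OR/RR = 8.10905 / 3.32622 = 2.43791
The outcome is not rare, so the OR lies further from 1 than the RR.

2.438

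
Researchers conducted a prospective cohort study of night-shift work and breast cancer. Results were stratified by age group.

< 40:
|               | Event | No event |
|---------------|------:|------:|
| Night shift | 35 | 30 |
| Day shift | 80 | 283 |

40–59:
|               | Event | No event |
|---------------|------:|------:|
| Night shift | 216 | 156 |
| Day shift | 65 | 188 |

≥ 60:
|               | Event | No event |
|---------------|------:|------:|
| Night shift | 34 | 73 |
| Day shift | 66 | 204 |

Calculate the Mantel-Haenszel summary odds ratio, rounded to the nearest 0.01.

OR_MH = Σ(aᵢdᵢ/nᵢ) / Σ(bᵢcᵢ/nᵢ), where nᵢ is the stratum total.
Stratum 1 (< 40): n = 428; a·d/n = 35·283/428 = 23.1425; b·c/n = 30·80/428 = 5.6075
Stratum 2 (40–59): n = 625; a·d/n = 216·188/625 = 64.9728; b·c/n = 156·65/625 = 16.2240
Stratum 3 (≥ 60): n = 377; a·d/n = 34·204/377 = 18.3979; b·c/n = 73·66/377 = 12.7798
OR_MH = (23.1425 + 64.9728 + 18.3979) / (5.6075 + 16.2240 + 12.7798) = 106.5132 / 34.6113 = 3.07741

3.08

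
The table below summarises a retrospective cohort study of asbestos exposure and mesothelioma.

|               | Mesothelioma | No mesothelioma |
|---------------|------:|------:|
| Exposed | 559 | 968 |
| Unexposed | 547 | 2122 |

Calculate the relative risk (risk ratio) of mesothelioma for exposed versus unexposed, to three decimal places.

Cells: a = 559, b = 968, c = 547, d = 2122.
Risk in exposed = 559/1527 = 0.36608; risk in unexposed = 547/2669 = 0.20495.
RR = 0.36608 / 0.20495 = 1.78622
The risk among the exposed is 1.79 times that among the unexposed.

1.786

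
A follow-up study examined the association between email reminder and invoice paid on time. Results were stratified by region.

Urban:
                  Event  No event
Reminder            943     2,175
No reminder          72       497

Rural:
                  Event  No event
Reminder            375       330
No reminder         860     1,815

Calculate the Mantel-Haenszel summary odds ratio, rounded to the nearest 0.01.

OR_MH = Σ(aᵢdᵢ/nᵢ) / Σ(bᵢcᵢ/nᵢ), where nᵢ is the stratum total.
Stratum 1 (Urban): n = 3687; a·d/n = 943·497/3687 = 127.1145; b·c/n = 2175·72/3687 = 42.4736
Stratum 2 (Rural): n = 3380; a·d/n = 375·1815/3380 = 201.3683; b·c/n = 330·860/3380 = 83.9645
OR_MH = (127.1145 + 201.3683) / (42.4736 + 83.9645) = 328.4828 / 126.4381 = 2.59797

2.60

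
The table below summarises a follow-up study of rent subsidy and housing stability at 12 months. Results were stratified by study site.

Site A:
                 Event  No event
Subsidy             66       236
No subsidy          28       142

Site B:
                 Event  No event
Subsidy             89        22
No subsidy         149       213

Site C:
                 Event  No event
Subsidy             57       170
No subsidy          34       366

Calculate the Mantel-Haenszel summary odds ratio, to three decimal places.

3.092

OR_MH = Σ(aᵢdᵢ/nᵢ) / Σ(bᵢcᵢ/nᵢ), where nᵢ is the stratum total.
Stratum 1 (Site A): n = 472; a·d/n = 66·142/472 = 19.8559; b·c/n = 236·28/472 = 14.0000
Stratum 2 (Site B): n = 473; a·d/n = 89·213/473 = 40.0782; b·c/n = 22·149/473 = 6.9302
Stratum 3 (Site C): n = 627; a·d/n = 57·366/627 = 33.2727; b·c/n = 170·34/627 = 9.2185
OR_MH = (19.8559 + 40.0782 + 33.2727) / (14.0000 + 6.9302 + 9.2185) = 93.2069 / 30.1487 = 3.09157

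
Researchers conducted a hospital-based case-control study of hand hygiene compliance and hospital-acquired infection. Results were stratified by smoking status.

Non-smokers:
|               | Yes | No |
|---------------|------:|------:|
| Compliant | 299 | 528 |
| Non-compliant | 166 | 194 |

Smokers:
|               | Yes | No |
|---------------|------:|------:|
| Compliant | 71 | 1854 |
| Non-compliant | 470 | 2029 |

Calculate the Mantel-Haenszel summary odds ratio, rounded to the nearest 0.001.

0.301

OR_MH = Σ(aᵢdᵢ/nᵢ) / Σ(bᵢcᵢ/nᵢ), where nᵢ is the stratum total.
Stratum 1 (Non-smokers): n = 1187; a·d/n = 299·194/1187 = 48.8677; b·c/n = 528·166/1187 = 73.8399
Stratum 2 (Smokers): n = 4424; a·d/n = 71·2029/4424 = 32.5631; b·c/n = 1854·470/4424 = 196.9665
OR_MH = (48.8677 + 32.5631) / (73.8399 + 196.9665) = 81.4308 / 270.8065 = 0.30070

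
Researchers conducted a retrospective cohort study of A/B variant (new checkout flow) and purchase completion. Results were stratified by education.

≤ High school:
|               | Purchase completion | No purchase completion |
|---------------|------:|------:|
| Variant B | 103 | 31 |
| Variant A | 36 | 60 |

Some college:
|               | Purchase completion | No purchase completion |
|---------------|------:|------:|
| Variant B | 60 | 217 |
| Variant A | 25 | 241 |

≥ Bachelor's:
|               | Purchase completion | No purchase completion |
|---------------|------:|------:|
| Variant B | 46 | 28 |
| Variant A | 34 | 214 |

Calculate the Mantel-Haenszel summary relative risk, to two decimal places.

2.60

RR_MH = Σ(aᵢ·n₀ᵢ/nᵢ) / Σ(cᵢ·n₁ᵢ/nᵢ), with n₁ᵢ = aᵢ+bᵢ (exposed), n₀ᵢ = cᵢ+dᵢ (unexposed), nᵢ = n₁ᵢ+n₀ᵢ.
Stratum 1 (≤ High school): n₁ = 134, n₀ = 96, n = 230; a·n₀/n = 103·96/230 = 42.9913; c·n₁/n = 36·134/230 = 20.9739
Stratum 2 (Some college): n₁ = 277, n₀ = 266, n = 543; a·n₀/n = 60·266/543 = 29.3923; c·n₁/n = 25·277/543 = 12.7532
Stratum 3 (≥ Bachelor's): n₁ = 74, n₀ = 248, n = 322; a·n₀/n = 46·248/322 = 35.4286; c·n₁/n = 34·74/322 = 7.8137
RR_MH = (42.9913 + 29.3923 + 35.4286) / (20.9739 + 12.7532 + 7.8137) = 107.8121 / 41.5408 = 2.59533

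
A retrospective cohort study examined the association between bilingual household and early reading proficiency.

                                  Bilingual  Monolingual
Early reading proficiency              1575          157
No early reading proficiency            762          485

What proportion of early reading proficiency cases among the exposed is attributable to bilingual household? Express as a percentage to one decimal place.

63.7

Reading the table with exposure as columns: a = 1575 (Bilingual, case), b = 762 (Bilingual, non-case), c = 157 (Monolingual, case), d = 485.
Risk in exposed = 1575/2337 = 0.67394; risk in unexposed = 157/642 = 0.24455.
RR = 0.67394/0.24455 = 2.75586
AR% = (RR − 1)/RR × 100 = (2.75586 − 1)/2.75586 × 100 = 63.7137%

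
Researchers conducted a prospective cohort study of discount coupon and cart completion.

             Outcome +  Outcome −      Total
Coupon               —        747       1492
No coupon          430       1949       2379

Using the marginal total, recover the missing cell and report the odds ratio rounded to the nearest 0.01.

The missing cell is in the exposed row: 1492 − 747 = 745.
So a = 745, b = 747, c = 430, d = 1949.
OR = (a·d)/(b·c) = (745 × 1949) / (747 × 430) = 1452005 / 321210 = 4.52042

4.52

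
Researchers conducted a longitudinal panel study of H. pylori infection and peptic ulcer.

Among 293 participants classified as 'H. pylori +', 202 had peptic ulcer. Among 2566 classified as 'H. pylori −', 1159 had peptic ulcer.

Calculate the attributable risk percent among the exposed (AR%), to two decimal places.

From the description: a = 202, b = 91, c = 1159, d = 1407.
Risk in exposed = 202/293 = 0.68942; risk in unexposed = 1159/2566 = 0.45168.
RR = 0.68942/0.45168 = 1.52636
AR% = (RR − 1)/RR × 100 = (1.52636 − 1)/1.52636 × 100 = 34.4847%

34.48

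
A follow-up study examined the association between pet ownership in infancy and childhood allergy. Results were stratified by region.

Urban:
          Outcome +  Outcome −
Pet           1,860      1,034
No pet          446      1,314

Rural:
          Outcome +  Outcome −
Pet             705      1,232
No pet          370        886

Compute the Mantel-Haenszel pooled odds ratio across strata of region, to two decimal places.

OR_MH = Σ(aᵢdᵢ/nᵢ) / Σ(bᵢcᵢ/nᵢ), where nᵢ is the stratum total.
Stratum 1 (Urban): n = 4654; a·d/n = 1860·1314/4654 = 525.1483; b·c/n = 1034·446/4654 = 99.0898
Stratum 2 (Rural): n = 3193; a·d/n = 705·886/3193 = 195.6248; b·c/n = 1232·370/3193 = 142.7623
OR_MH = (525.1483 + 195.6248) / (99.0898 + 142.7623) = 720.7731 / 241.8521 = 2.98022

2.98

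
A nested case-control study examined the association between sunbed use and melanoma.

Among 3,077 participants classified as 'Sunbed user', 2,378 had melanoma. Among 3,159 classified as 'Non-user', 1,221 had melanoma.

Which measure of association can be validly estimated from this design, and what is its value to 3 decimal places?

5.400

From the description: a = 2378, b = 699, c = 1221, d = 1938.
This is a nested case-control study: participants were sampled on outcome status, so risks in the source population cannot be estimated directly — relative risk is not valid here. The odds ratio is the appropriate measure.
OR = (a·d)/(b·c) = (2378 × 1938) / (699 × 1221) = 4608564 / 853479 = 5.39974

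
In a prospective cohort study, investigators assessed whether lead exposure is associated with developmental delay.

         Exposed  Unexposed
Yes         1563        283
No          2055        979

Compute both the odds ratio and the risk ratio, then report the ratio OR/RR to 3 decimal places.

Reading the table with exposure as columns: a = 1563 (Exposed, case), b = 2055 (Exposed, non-case), c = 283 (Unexposed, case), d = 979.
OR = (1563·979)/(2055·283) = 1530177/581565 = 2.63114
Risk in exposed = 1563/3618 = 0.43201; risk in unexposed = 283/1262 = 0.22425; RR = 1.92647
OR/RR = 2.63114 / 1.92647 = 1.36578
The outcome is not rare, so the OR lies further from 1 than the RR.

1.366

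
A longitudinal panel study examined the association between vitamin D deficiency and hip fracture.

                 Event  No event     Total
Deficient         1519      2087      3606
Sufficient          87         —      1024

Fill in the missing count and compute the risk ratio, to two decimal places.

4.96

The missing cell is in the unexposed row: 1024 − 87 = 937.
So a = 1519, b = 2087, c = 87, d = 937.
RR = [a/(a+b)] / [c/(c+d)] = (1519/3606) / (87/1024) = 0.42124/0.08496 = 4.95807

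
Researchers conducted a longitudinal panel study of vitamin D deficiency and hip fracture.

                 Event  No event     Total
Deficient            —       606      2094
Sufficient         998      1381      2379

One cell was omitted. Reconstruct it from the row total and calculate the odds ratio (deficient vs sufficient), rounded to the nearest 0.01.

3.40

The missing cell is in the exposed row: 2094 − 606 = 1488.
So a = 1488, b = 606, c = 998, d = 1381.
OR = (a·d)/(b·c) = (1488 × 1381) / (606 × 998) = 2054928 / 604788 = 3.39777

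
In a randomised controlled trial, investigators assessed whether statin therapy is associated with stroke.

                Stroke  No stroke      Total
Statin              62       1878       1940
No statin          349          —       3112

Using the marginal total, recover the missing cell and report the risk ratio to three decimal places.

The missing cell is in the unexposed row: 3112 − 349 = 2763.
So a = 62, b = 1878, c = 349, d = 2763.
RR = [a/(a+b)] / [c/(c+d)] = (62/1940) / (349/3112) = 0.03196/0.11215 = 0.28497

0.285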